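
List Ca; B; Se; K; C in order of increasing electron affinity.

B is in period 2, group 13; C is in period 2, group 14; K is in period 4, group 1; Ca is in period 4, group 2; Se is in period 4, group 16.
EA tends to increase across a period and decrease down a group, though the pattern is less regular than for IE or radius.
These span different periods and groups, so the two trends combine.
B > Ca: relative to Ca, both the across-period and down-group shifts push B's electron affinity up.
K > B: this pair runs against the simple trend — see the exception note.
C > K: relative to K, both the across-period and down-group shifts push C's electron affinity up.
Se > C: period and group pull opposite ways; the across-period shift dominates (195 vs 122 kJ/mol).
Note the exception: K has a higher electron affinity than B, contrary to the simple trend — B's ns²np¹ configuration gives only a small electron affinity — the sparsely filled np subshell binds an added electron weakly.
Note the exception: K has a higher electron affinity than Ca, contrary to the simple trend — adding an electron to Ca (ns²) has to open a new, higher-energy np subshell, which is unfavourable.
Tabulated electron affinity (kJ/mol): B 27, C 122, K 48, Ca 2, Se 195.
So from lowest to highest: Ca < B < K < C < Se.

Ca < B < K < C < Se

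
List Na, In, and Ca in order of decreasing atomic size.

Ca > Na > In

Radius decreases left→right (rising Z_eff, same n) and increases top→bottom (higher n).
A diagonal step moves right (one effect) and down (the opposite effect) at once.
Na > In: period and group pull opposite ways; the across-period shift dominates (155 vs 142 pm).
Ca > Na: the two effects oppose for this pair; the down-group effect wins (171 vs 155 pm).
For reference (pm): Na 155, Ca 171, In 142.
So from largest to smallest: Ca > Na > In.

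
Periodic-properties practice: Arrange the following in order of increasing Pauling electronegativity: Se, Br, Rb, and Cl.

Smaller atoms with higher effective nuclear charge are more electronegative.
These span different periods and groups, so the two trends combine.
Se > Rb: both effects reinforce here, so Se is clearly the higher of the two.
Br > Se: both are in period 4; the period trend gives Br the larger value.
Cl > Br: Cl sits above Br in group 17, so the down-group effect alone puts Cl higher.
Tabulated electronegativity (Pauling): Cl 3.16, Se 2.55, Br 2.96, Rb 0.82.
So from lowest to highest: Rb < Se < Br < Cl.

Rb < Se < Br < Cl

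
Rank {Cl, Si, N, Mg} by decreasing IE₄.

Mg > N > Cl > Si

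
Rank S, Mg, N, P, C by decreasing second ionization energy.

The second ionization energy removes an electron from the +1 ion. For each element: S⁺ still has 5 valence electrons; Mg⁺ still has 1 valence electron; N⁺ still has 4 valence electrons; P⁺ still has 4 valence electrons; C⁺ still has 3 valence electrons.
All are still removing valence electrons, so compare the +1 ions as you would atoms: IE_2 generally rises across a period (higher Z_eff) and falls down a group (larger shell), subject to the usual subshell exceptions.
Valence configurations: S⁺ [Ne]3s²3p³, Mg⁺ [Ne]3s¹, N⁺ [He]2s²2p², P⁺ [Ne]3s²3p², C⁺ [He]2s²2p¹.
The numbers (kJ/mol): S 2252, Mg 1451, N 2856, P 1907, C 2353.
Putting it together, IE_2: Mg < P < S < C < N.

N, C, S, P, Mg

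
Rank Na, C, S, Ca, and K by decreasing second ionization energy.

Na > K > C > S > Ca

IE_2 is the cost of taking one more electron from the +1 cation: Na⁺ is the bare [Ne] core; C⁺ still has 3 valence electrons; S⁺ still has 5 valence electrons; Ca⁺ still has 1 valence electron; K⁺ is the bare [Ar] core.
Breaking into a closed-shell core is much more expensive than removing a leftover valence electron — K and Na have the largest IE_2 here.
Valence configurations: C⁺ [He]2s²2p¹, S⁺ [Ne]3s²3p³, Ca⁺ [Ar]4s¹.
The numbers (kJ/mol): Na 4562, C 2353, S 2252, Ca 1145, K 3052.
Putting it together, IE_2: Ca < S < C < K < Na.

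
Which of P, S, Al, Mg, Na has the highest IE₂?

Na

The second ionization energy removes an electron from the +1 ion. For each element: P⁺ still has 4 valence electrons; S⁺ still has 5 valence electrons; Al⁺ still has 2 valence electrons; Mg⁺ still has 1 valence electron; Na⁺ is the bare [Ne] core.
Breaking into a closed-shell core is much more expensive than removing a leftover valence electron — Na has the largest IE_2 here.
Valence configurations: P⁺ [Ne]3s²3p², S⁺ [Ne]3s²3p³, Al⁺ [Ne]3s², Mg⁺ [Ne]3s¹.
The numbers (kJ/mol): P 1907, S 2252, Al 1817, Mg 1451, Na 4562.
Hence IE_2: Mg < Al < P < S < Na.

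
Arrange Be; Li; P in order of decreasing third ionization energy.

After 2 electrons have been removed, what remains? Be²⁺ is the bare [He] core; Li²⁺ is already 1 electron into the core; P²⁺ still has 3 valence electrons.
Breaking into a closed-shell core is much more expensive than removing a leftover valence electron — Li and Be have the largest IE_3 here.
Tabulated IE_3 (kJ/mol): Be 14849, Li 11815, P 2914.
So the third ionization energies run P < Li < Be.

Be > Li > P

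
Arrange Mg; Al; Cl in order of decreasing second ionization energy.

Cl > Al > Mg

After 1 electron has been removed, what remains? Mg⁺ still has 1 valence electron; Al⁺ still has 2 valence electrons; Cl⁺ still has 6 valence electrons.
All are still removing valence electrons, so compare the +1 ions as you would atoms: IE_2 generally rises across a period (higher Z_eff) and falls down a group (larger shell), subject to the usual subshell exceptions.
Valence configurations: Mg⁺ [Ne]3s¹, Al⁺ [Ne]3s², Cl⁺ [Ne]3s²3p⁴.
The numbers (kJ/mol): Mg 1451, Al 1817, Cl 2298.
Hence IE_2: Mg < Al < Cl.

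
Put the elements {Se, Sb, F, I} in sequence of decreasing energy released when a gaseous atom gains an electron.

F is in period 2, group 17; Se is in period 4, group 16; Sb is in period 5, group 15; I is in period 5, group 17.
Adding an electron releases more energy for atoms nearer the top right (short of the noble gases).
These span different periods and groups, so the two trends combine.
Se > Sb: both effects reinforce here, so Se is clearly the higher of the two.
I > Se: period and group pull opposite ways; the across-period shift dominates (295 vs 195 kJ/mol).
F > I: they share group 17; the group trend gives F the larger value.
For reference (kJ/mol): F 328, Se 195, Sb 103, I 295.
So from highest to lowest: F > I > Se > Sb.

F > I > Se > Sb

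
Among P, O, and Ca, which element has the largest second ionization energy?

O

IE_2 is the cost of taking one more electron from the +1 cation: P⁺ still has 4 valence electrons; O⁺ still has 5 valence electrons; Ca⁺ still has 1 valence electron.
All are still removing valence electrons, so compare the +1 ions as you would atoms: IE_2 generally rises across a period (higher Z_eff) and falls down a group (larger shell), subject to the usual subshell exceptions.
Valence configurations: P⁺ [Ne]3s²3p², O⁺ [He]2s²2p³, Ca⁺ [Ar]4s¹.
Tabulated IE_2 (kJ/mol): P 1907, O 3388, Ca 1145.
Hence IE_2: Ca < P < O.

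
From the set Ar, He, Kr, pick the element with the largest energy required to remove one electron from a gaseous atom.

He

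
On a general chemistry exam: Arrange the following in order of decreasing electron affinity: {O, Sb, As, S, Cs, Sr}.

S, O, Sb, As, Cs, Sr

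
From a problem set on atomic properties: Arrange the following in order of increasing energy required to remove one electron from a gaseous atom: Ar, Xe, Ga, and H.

IE₁ increases left→right with effective nuclear charge and decreases top→bottom as the valence shell moves farther out.
Neither a single period nor a single group — weigh both effects.
Xe > Ga: period and group pull opposite ways; the across-period shift dominates (1170 vs 579 kJ/mol).
H > Xe: period and group pull opposite ways; the down-group shift dominates (1312 vs 1170 kJ/mol).
Ar > H: the two effects oppose for this pair; the across-period effect wins (1521 vs 1312 kJ/mol).
For reference (kJ/mol): H 1312, Ar 1521, Ga 579, Xe 1170.
So from lowest to highest: Ga < Xe < H < Ar.

Ga < Xe < H < Ar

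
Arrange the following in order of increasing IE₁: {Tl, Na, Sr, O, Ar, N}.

Na < Sr < Tl < O < N < Ar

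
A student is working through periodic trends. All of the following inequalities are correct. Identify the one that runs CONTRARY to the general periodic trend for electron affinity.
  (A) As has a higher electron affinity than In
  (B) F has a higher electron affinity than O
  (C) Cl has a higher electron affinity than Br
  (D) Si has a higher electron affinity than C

(D)

The general trend: electron affinity increases across a period and decreases down a group.
(A) As (period 4, group 15) vs In (period 5, group 13): the stated order agrees with the simple trend.
(B) F (period 2, group 17) vs O (period 2, group 16): the stated order agrees with the simple trend.
(C) Cl (period 3, group 17) vs Br (period 4, group 17): the stated order agrees with the simple trend.
(D) Si (period 3, group 14) vs C (period 2, group 14): the stated order contradicts the simple trend.
The exception is (D): Si's larger, more diffuse 3p orbitals accept an added electron slightly more readily than C's compact 2p.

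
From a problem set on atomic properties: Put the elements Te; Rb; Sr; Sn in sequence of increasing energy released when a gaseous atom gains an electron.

Rb is in period 5, group 1; Sr is in period 5, group 2; Sn is in period 5, group 14; Te is in period 5, group 16.
Atoms with high Z_eff and room in the valence shell (especially the halogens) have the most exothermic electron affinities.
All lie in period 5; the across-period trend (electron affinity increases left to right) applies, with the exception below.
Note the exception: Rb has a higher electron affinity than Sr, contrary to the simple trend — adding an electron to Sr (ns²) has to open a new, higher-energy np subshell, which is unfavourable.
For reference (kJ/mol): Rb 47, Sr 5, Sn 107, Te 190.
So from lowest to highest: Sr < Rb < Sn < Te.

Sr < Rb < Sn < Te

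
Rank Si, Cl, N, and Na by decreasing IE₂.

Na, N, Cl, Si

IE_2 is the cost of taking one more electron from the +1 cation: Si⁺ still has 3 valence electrons; Cl⁺ still has 6 valence electrons; N⁺ still has 4 valence electrons; Na⁺ is the bare [Ne] core.
Core electrons are held far more tightly than valence electrons, so Na tops the IE_2 order.
Valence configurations: Si⁺ [Ne]3s²3p¹, Cl⁺ [Ne]3s²3p⁴, N⁺ [He]2s²2p².
Tabulated IE_2 (kJ/mol): Si 1577, Cl 2298, N 2856, Na 4562.
Hence IE_2: Si < Cl < N < Na.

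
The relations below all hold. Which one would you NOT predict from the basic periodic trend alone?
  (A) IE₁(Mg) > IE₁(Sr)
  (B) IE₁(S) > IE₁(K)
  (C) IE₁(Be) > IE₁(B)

(C)

The general trend: IE₁ increases across a period and decreases down a group.
(A) Mg (period 3, group 2) vs Sr (period 5, group 2): the stated order agrees with the simple trend.
(B) S (period 3, group 16) vs K (period 4, group 1): the stated order agrees with the simple trend.
(C) Be (period 2, group 2) vs B (period 2, group 13): the stated order contradicts the simple trend.
The exception is (C): removing B's lone 2p electron is easier than breaking Be's filled 2s².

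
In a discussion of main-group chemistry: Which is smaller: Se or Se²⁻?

Se

Forming Se²⁻ adds 2 electrons to Se. More electron–electron repulsion in the same shell, with unchanged nuclear charge, lets the cloud expand.
An anion is larger than its parent atom: Se²⁻ > Se.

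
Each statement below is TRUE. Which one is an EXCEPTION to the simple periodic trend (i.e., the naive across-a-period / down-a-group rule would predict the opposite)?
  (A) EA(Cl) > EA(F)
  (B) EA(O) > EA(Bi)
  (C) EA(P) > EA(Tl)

The general trend: electron affinity increases across a period and decreases down a group.
(A) Cl (period 3, group 17) vs F (period 2, group 17): the stated order contradicts the simple trend.
(B) O (period 2, group 16) vs Bi (period 6, group 15): the stated order agrees with the simple trend.
(C) P (period 3, group 15) vs Tl (period 6, group 13): the stated order agrees with the simple trend.
The exception is (A): F's small 2p subshell makes the incoming electron feel strong e⁻–e⁻ repulsion, so Cl actually releases more energy on gaining an electron.

(A)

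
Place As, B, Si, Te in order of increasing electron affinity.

B is in period 2, group 13; Si is in period 3, group 14; As is in period 4, group 15; Te is in period 5, group 16.
Adding an electron releases more energy for atoms nearer the top right (short of the noble gases).
These sit on a diagonal, where the across-period and down-group effects partly cancel.
As > B: period and group pull opposite ways; the across-period shift dominates (78 vs 27 kJ/mol).
Si > As: the two effects oppose for this pair; the down-group effect wins (134 vs 78 kJ/mol).
Te > Si: the two effects oppose for this pair; the across-period effect wins (190 vs 134 kJ/mol).
Approximate values (kJ/mol): B 27, Si 134, As 78, Te 190.
So from lowest to highest: B < As < Si < Te.

B < As < Si < Te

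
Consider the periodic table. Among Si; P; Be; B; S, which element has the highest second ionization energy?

After 1 electron has been removed, what remains? Si⁺ still has 3 valence electrons; P⁺ still has 4 valence electrons; Be⁺ still has 1 valence electron; B⁺ still has 2 valence electrons; S⁺ still has 5 valence electrons.
All are still removing valence electrons, so compare the +1 ions as you would atoms: IE_2 generally rises across a period (higher Z_eff) and falls down a group (larger shell), subject to the usual subshell exceptions.
Valence configurations: Si⁺ [Ne]3s²3p¹, P⁺ [Ne]3s²3p², Be⁺ [He]2s¹, B⁺ [He]2s², S⁺ [Ne]3s²3p³.
Approximate IE_2 values (kJ/mol): Si 1577, P 1907, Be 1757, B 2427, S 2252.
Overall IE_2 order: Si < Be < P < S < B.

B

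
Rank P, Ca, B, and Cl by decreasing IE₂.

Consider each +1 ion: P⁺ still has 4 valence electrons; Ca⁺ still has 1 valence electron; B⁺ still has 2 valence electrons; Cl⁺ still has 6 valence electrons.
All are still removing valence electrons, so compare the +1 ions as you would atoms: IE_2 generally rises across a period (higher Z_eff) and falls down a group (larger shell), subject to the usual subshell exceptions.
Valence configurations: P⁺ [Ne]3s²3p², Ca⁺ [Ar]4s¹, B⁺ [He]2s², Cl⁺ [Ne]3s²3p⁴.
The numbers (kJ/mol): P 1907, Ca 1145, B 2427, Cl 2298.
So the second ionization energies run Ca < P < Cl < B.

B > Cl > P > Ca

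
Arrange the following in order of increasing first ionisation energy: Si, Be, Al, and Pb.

Al < Pb < Si < Be

Be is in period 2, group 2; Al is in period 3, group 13; Si is in period 3, group 14; Pb is in period 6, group 14.
First ionization energy rises across a period (greater Z_eff holds electrons more tightly) and falls down a group (valence electrons are farther from the nucleus).
These span different periods and groups, so the two trends combine.
Pb > Al: period and group pull opposite ways; the across-period shift dominates (716 vs 578 kJ/mol).
Si > Pb: Si sits above Pb in group 14, so the down-group effect alone puts Si higher.
Be > Si: the two effects oppose for this pair; the down-group effect wins (900 vs 786 kJ/mol).
For reference (kJ/mol): Be 900, Al 578, Si 786, Pb 716.
So from lowest to highest: Al < Pb < Si < Be.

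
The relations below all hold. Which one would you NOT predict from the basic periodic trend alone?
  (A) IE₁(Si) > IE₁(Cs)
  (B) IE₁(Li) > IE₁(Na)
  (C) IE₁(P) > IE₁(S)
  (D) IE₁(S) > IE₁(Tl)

The general trend: first ionization energy increases across a period and decreases down a group.
(A) Si (period 3, group 14) vs Cs (period 6, group 1): the stated order agrees with the simple trend.
(B) Li (period 2, group 1) vs Na (period 3, group 1): the stated order agrees with the simple trend.
(C) P (period 3, group 15) vs S (period 3, group 16): the stated order contradicts the simple trend.
(D) S (period 3, group 16) vs Tl (period 6, group 13): the stated order agrees with the simple trend.
The exception is (C): S (3p⁴) ionizes more easily than half-filled P (3p³) because the paired 3p electron in S is pushed out by e⁻–e⁻ repulsion.

(C)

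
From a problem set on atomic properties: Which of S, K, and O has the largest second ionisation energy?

After 1 electron has been removed, what remains? S⁺ still has 5 valence electrons; K⁺ is the bare [Ar] core; O⁺ still has 5 valence electrons.
Usually core removal costs more than valence removal, but here the competition is close: a tightly held n=2 valence electron can cost more to remove than an n=3 core electron, so the actual values have to decide it.
Valence configurations: S⁺ [Ne]3s²3p³, O⁺ [He]2s²2p³.
Approximate IE_2 values (kJ/mol): S 2252, K 3052, O 3388.
Overall IE_2 order: S < K < O.

O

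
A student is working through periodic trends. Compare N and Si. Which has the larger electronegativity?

N is in period 2, group 15; Si is in period 3, group 14.
Atoms toward the upper right of the periodic table pull bonding electrons most strongly.
Neither a single period nor a single group — weigh both effects.
N > Si: relative to Si, both the across-period and down-group shifts push N's electronegativity up.
Approximate values (Pauling): N 3.04, Si 1.90.
So N has the larger electronegativity (N > Si).

N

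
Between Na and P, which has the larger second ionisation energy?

Consider each +1 ion: Na⁺ is the bare [Ne] core; P⁺ still has 4 valence electrons.
Core electrons are held far more tightly than valence electrons, so Na tops the IE_2 order.
The numbers (kJ/mol): Na 4562, P 1907.
Hence IE_2: P < Na.

Na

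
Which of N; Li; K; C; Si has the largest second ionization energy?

The second ionization energy removes an electron from the +1 ion. For each element: N⁺ still has 4 valence electrons; Li⁺ is the bare [He] core; K⁺ is the bare [Ar] core; C⁺ still has 3 valence electrons; Si⁺ still has 3 valence electrons.
Breaking into a closed-shell core is much more expensive than removing a leftover valence electron — K and Li have the largest IE_2 here.
Valence configurations: N⁺ [He]2s²2p², C⁺ [He]2s²2p¹, Si⁺ [Ne]3s²3p¹.
The numbers (kJ/mol): N 2856, Li 7298, K 3052, C 2353, Si 1577.
So the second ionization energies run Si < C < N < K < Li.

Li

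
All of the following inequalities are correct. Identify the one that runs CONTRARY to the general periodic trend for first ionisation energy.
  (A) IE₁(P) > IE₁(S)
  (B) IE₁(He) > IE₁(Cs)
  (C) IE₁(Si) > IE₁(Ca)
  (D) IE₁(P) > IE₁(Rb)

The general trend: first ionisation energy increases across a period and decreases down a group.
(A) P (period 3, group 15) vs S (period 3, group 16): the stated order contradicts the simple trend.
(B) He (period 1, group 18) vs Cs (period 6, group 1): the stated order agrees with the simple trend.
(C) Si (period 3, group 14) vs Ca (period 4, group 2): the stated order agrees with the simple trend.
(D) P (period 3, group 15) vs Rb (period 5, group 1): the stated order agrees with the simple trend.
The exception is (A): S (3p⁴) ionizes more easily than half-filled P (3p³) because the paired 3p electron in S is pushed out by e⁻–e⁻ repulsion.

(A)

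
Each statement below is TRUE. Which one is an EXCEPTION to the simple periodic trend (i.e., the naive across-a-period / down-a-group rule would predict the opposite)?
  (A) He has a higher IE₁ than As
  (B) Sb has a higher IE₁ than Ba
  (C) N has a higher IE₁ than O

The general trend: IE₁ increases across a period and decreases down a group.
(A) He (period 1, group 18) vs As (period 4, group 15): the stated order agrees with the simple trend.
(B) Sb (period 5, group 15) vs Ba (period 6, group 2): the stated order agrees with the simple trend.
(C) N (period 2, group 15) vs O (period 2, group 16): the stated order contradicts the simple trend.
The exception is (C): pairing an electron in O's 2p⁴ costs repulsion energy, so O ionizes more easily than half-filled N (2p³).

(C)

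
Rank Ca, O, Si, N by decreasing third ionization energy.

O > Ca > N > Si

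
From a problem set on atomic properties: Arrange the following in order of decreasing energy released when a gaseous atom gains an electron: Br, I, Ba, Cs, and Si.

Si is in period 3, group 14; Br is in period 4, group 17; I is in period 5, group 17; Cs is in period 6, group 1; Ba is in period 6, group 2.
Electron affinity generally becomes more exothermic across a period toward the halogens and less exothermic down a group.
Here both period and group differ, so the two effects have to be weighed against each other.
Cs > Ba: this pair runs against the simple trend — see the exception note.
Si > Cs: both effects reinforce here, so Si is clearly the higher of the two.
I > Si: the two effects oppose for this pair; the across-period effect wins (295 vs 134 kJ/mol).
Br > I: they share group 17; the group trend gives Br the larger value.
Note the exception: Cs has a higher electron affinity than Ba, contrary to the simple trend — adding an electron to Ba (ns²) has to open a new, higher-energy np subshell, which is unfavourable.
For reference (kJ/mol): Si 134, Br 325, I 295, Cs 46, Ba 14.
So from highest to lowest: Br > I > Si > Cs > Ba.

Br, I, Si, Cs, Ba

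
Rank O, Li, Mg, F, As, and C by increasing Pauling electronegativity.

Li < Mg < As < C < O < F

Li is in period 2, group 1; C is in period 2, group 14; O is in period 2, group 16; F is in period 2, group 17; Mg is in period 3, group 2; As is in period 4, group 15.
EN rises left→right (higher Z_eff, smaller atoms) and falls top→bottom (larger, more shielded atoms).
Here both period and group differ, so the two effects have to be weighed against each other.
Mg > Li: the two effects oppose for this pair; the across-period effect wins (1.31 vs 0.98).
As > Mg: period and group pull opposite ways; the across-period shift dominates (2.18 vs 1.31).
C > As: period and group pull opposite ways; the down-group shift dominates (2.55 vs 2.18).
O > C: O lies to the right of C in period 2, so the across-period effect alone puts O higher.
F > O: F lies to the right of O in period 2, so the across-period effect alone puts F higher.
For reference (Pauling): Li 0.98, C 2.55, O 3.44, F 3.98, Mg 1.31, As 2.18.
So from lowest to highest: Li < Mg < As < C < O < F.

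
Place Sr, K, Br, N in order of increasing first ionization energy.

K, Sr, Br, N

IE₁ increases left→right with effective nuclear charge and decreases top→bottom as the valence shell moves farther out.
These span different periods and groups, so the two trends combine.
Sr > K: the two effects oppose for this pair; the across-period effect wins (550 vs 419 kJ/mol).
Br > Sr: both effects reinforce here, so Br is clearly the higher of the two.
N > Br: period and group pull opposite ways; the down-group shift dominates (1402 vs 1140 kJ/mol).
For reference (kJ/mol): N 1402, K 419, Br 1140, Sr 550.
So from lowest to highest: K < Sr < Br < N.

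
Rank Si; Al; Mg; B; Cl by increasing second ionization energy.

Mg < Si < Al < Cl < B

After 1 electron has been removed, what remains? Si⁺ still has 3 valence electrons; Al⁺ still has 2 valence electrons; Mg⁺ still has 1 valence electron; B⁺ still has 2 valence electrons; Cl⁺ still has 6 valence electrons.
All are still removing valence electrons, so compare the +1 ions as you would atoms: IE_2 generally rises across a period (higher Z_eff) and falls down a group (larger shell), subject to the usual subshell exceptions.
Valence configurations: Si⁺ [Ne]3s²3p¹, Al⁺ [Ne]3s², Mg⁺ [Ne]3s¹, B⁺ [He]2s², Cl⁺ [Ne]3s²3p⁴.
Si⁺ loses a lone 3p electron whereas Al⁺ must break into a filled 3s² pair, so IE_2(Al) > IE_2(Si) even though Si has the higher nuclear charge.
The numbers (kJ/mol): Si 1577, Al 1817, Mg 1451, B 2427, Cl 2298.
Overall IE_2 order: Mg < Si < Al < Cl < B.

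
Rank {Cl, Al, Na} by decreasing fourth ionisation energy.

Al > Na > Cl

After 3 electrons have been removed, what remains? Cl³⁺ still has 4 valence electrons; Al³⁺ is the bare [Ne] core; Na³⁺ is already 2 electrons into the core.
Pulling an electron out of a noble-gas core costs far more than removing a remaining valence electron, so Na and Al sit at the high end of IE_4.
Tabulated IE_4 (kJ/mol): Cl 5159, Al 11577, Na 9543.
So the fourth ionization energies run Cl < Na < Al.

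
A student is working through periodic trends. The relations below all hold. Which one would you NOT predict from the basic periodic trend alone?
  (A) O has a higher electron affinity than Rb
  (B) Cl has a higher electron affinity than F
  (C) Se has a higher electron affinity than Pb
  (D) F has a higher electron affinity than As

The general trend: electron affinity increases across a period and decreases down a group.
(A) O (period 2, group 16) vs Rb (period 5, group 1): the stated order agrees with the simple trend.
(B) Cl (period 3, group 17) vs F (period 2, group 17): the stated order contradicts the simple trend.
(C) Se (period 4, group 16) vs Pb (period 6, group 14): the stated order agrees with the simple trend.
(D) F (period 2, group 17) vs As (period 4, group 15): the stated order agrees with the simple trend.
The exception is (B): F's small 2p subshell makes the incoming electron feel strong e⁻–e⁻ repulsion, so Cl actually releases more energy on gaining an electron.

(B)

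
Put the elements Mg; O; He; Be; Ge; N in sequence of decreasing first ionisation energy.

He is in period 1, group 18; Be is in period 2, group 2; N is in period 2, group 15; O is in period 2, group 16; Mg is in period 3, group 2; Ge is in period 4, group 14.
IE₁ increases left→right with effective nuclear charge and decreases top→bottom as the valence shell moves farther out.
These span different periods and groups, so the two trends combine.
Ge > Mg: period and group pull opposite ways; the across-period shift dominates (762 vs 738 kJ/mol).
Be > Ge: period and group pull opposite ways; the down-group shift dominates (900 vs 762 kJ/mol).
O > Be: O lies to the right of Be in period 2, so the across-period effect alone puts O higher.
N > O: this pair runs against the simple trend — see the exception note.
He > N: relative to N, both the across-period and down-group shifts push He's first ionization energy up.
Note the exception: N has a higher first ionization energy than O, contrary to the simple trend — pairing an electron in O's 2p⁴ costs repulsion energy, so O ionizes more easily than half-filled N (2p³).
For reference (kJ/mol): He 2372, Be 900, N 1402, O 1314, Mg 738, Ge 762.
So from highest to lowest: He > N > O > Be > Ge > Mg.

He > N > O > Be > Ge > Mg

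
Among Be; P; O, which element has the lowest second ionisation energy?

Be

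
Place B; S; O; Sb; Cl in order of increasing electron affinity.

EA tends to increase across a period and decrease down a group, though the pattern is less regular than for IE or radius.
These span different periods and groups, so the two trends combine.
Sb > B: the two effects oppose for this pair; the across-period effect wins (103 vs 27 kJ/mol).
O > Sb: both effects reinforce here, so O is clearly the higher of the two.
S > O: this pair runs against the simple trend — see the exception note.
Cl > S: both are in period 3; the period trend gives Cl the larger value.
Note the exception: S has a higher electron affinity than O, contrary to the simple trend — the compact 2p subshell of O repels the added electron more than S's larger 3p does.
For reference (kJ/mol): B 27, O 141, S 200, Cl 349, Sb 103.
So from lowest to highest: B < Sb < O < S < Cl.

B, Sb, O, S, Cl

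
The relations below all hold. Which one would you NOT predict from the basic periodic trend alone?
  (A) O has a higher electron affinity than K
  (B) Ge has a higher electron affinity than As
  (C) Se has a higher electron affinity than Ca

(B)

The general trend: electron affinity increases across a period and decreases down a group.
(A) O (period 2, group 16) vs K (period 4, group 1): the stated order agrees with the simple trend.
(B) Ge (period 4, group 14) vs As (period 4, group 15): the stated order contradicts the simple trend.
(C) Se (period 4, group 16) vs Ca (period 4, group 2): the stated order agrees with the simple trend.
The exception is (B): adding an electron to As's half-filled 4p³ is unfavourable, so Ge (4p²) has the more exothermic EA.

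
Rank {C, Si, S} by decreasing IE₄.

C > S > Si

IE_4 is the cost of taking one more electron from the +3 cation: C³⁺ still has 1 valence electron; Si³⁺ still has 1 valence electron; S³⁺ still has 3 valence electrons.
All are still removing valence electrons, so compare the +3 ions as you would atoms: IE_4 generally rises across a period (higher Z_eff) and falls down a group (larger shell), subject to the usual subshell exceptions.
Valence configurations: C³⁺ [He]2s¹, Si³⁺ [Ne]3s¹, S³⁺ [Ne]3s²3p¹.
Approximate IE_4 values (kJ/mol): C 6223, Si 4356, S 4556.
Putting it together, IE_4: Si < S < C.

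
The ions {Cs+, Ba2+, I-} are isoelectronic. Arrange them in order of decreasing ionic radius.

All of these have 54 electrons, so size is governed by nuclear charge alone: the more protons, the stronger the pull on the same electron cloud, and the smaller the ion.
Nuclear charges: Ba2+ (Z=56), Cs+ (Z=55), I- (Z=53).
Largest to smallest: I- > Cs+ > Ba2+.

I-, Cs+, Ba2+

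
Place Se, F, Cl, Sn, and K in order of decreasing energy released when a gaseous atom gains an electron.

Cl > F > Se > Sn > K

F is in period 2, group 17; Cl is in period 3, group 17; K is in period 4, group 1; Se is in period 4, group 16; Sn is in period 5, group 14.
Atoms with high Z_eff and room in the valence shell (especially the halogens) have the most exothermic electron affinities.
Neither a single period nor a single group — weigh both effects.
Sn > K: period and group pull opposite ways; the across-period shift dominates (107 vs 48 kJ/mol).
Se > Sn: both effects reinforce here, so Se is clearly the higher of the two.
F > Se: relative to Se, both the across-period and down-group shifts push F's electron affinity up.
Cl > F: this pair runs against the simple trend — see the exception note.
Note the exception: Cl has a higher electron affinity than F, contrary to the simple trend — F's small 2p subshell makes the incoming electron feel strong e⁻–e⁻ repulsion, so Cl actually releases more energy on gaining an electron.
Tabulated electron affinity (kJ/mol): F 328, Cl 349, K 48, Se 195, Sn 107.
So from highest to lowest: Cl > F > Se > Sn > K.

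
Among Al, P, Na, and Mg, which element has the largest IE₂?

Na

After 1 electron has been removed, what remains? Al⁺ still has 2 valence electrons; P⁺ still has 4 valence electrons; Na⁺ is the bare [Ne] core; Mg⁺ still has 1 valence electron.
Pulling an electron out of a noble-gas core costs far more than removing a remaining valence electron, so Na sits at the high end of IE_2.
Valence configurations: Al⁺ [Ne]3s², P⁺ [Ne]3s²3p², Mg⁺ [Ne]3s¹.
Tabulated IE_2 (kJ/mol): Al 1817, P 1907, Na 4562, Mg 1451.
Hence IE_2: Mg < Al < P < Na.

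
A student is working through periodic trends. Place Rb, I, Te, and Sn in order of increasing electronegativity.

Rb, Sn, Te, I

Rb is in period 5, group 1; Sn is in period 5, group 14; Te is in period 5, group 16; I is in period 5, group 17.
EN rises left→right (higher Z_eff, smaller atoms) and falls top→bottom (larger, more shielded atoms).
All lie in period 5, so electronegativity increases left to right.
So from lowest to highest: Rb < Sn < Te < I.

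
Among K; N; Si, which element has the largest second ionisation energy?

The second ionization energy removes an electron from the +1 ion. For each element: K⁺ is the bare [Ar] core; N⁺ still has 4 valence electrons; Si⁺ still has 3 valence electrons.
Breaking into a closed-shell core is much more expensive than removing a leftover valence electron — K has the largest IE_2 here.
Valence configurations: N⁺ [He]2s²2p², Si⁺ [Ne]3s²3p¹.
The numbers (kJ/mol): K 3052, N 2856, Si 1577.
Overall IE_2 order: Si < N < K.

K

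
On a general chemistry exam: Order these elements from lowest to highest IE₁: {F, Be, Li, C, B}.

Li is in period 2, group 1; Be is in period 2, group 2; B is in period 2, group 13; C is in period 2, group 14; F is in period 2, group 17.
IE₁ increases left→right with effective nuclear charge and decreases top→bottom as the valence shell moves farther out.
All lie in period 2; the across-period trend (first ionization energy increases left to right) applies, with the exception below.
Note the exception: Be has a higher first ionization energy than B, contrary to the simple trend — removing B's lone 2p electron is easier than breaking Be's filled 2s².
Approximate values (kJ/mol): Li 520, Be 900, B 801, C 1086, F 1681.
So from lowest to highest: Li < B < Be < C < F.

Li < B < Be < C < F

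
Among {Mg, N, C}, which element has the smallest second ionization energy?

After 1 electron has been removed, what remains? Mg⁺ still has 1 valence electron; N⁺ still has 4 valence electrons; C⁺ still has 3 valence electrons.
All are still removing valence electrons, so compare the +1 ions as you would atoms: IE_2 generally rises across a period (higher Z_eff) and falls down a group (larger shell), subject to the usual subshell exceptions.
Valence configurations: Mg⁺ [Ne]3s¹, N⁺ [He]2s²2p², C⁺ [He]2s²2p¹.
The numbers (kJ/mol): Mg 1451, N 2856, C 2353.
Putting it together, IE_2: Mg < C < N.

Mg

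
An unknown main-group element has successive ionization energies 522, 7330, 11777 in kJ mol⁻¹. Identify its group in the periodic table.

Look for the largest jump between consecutive ionization energies: IE2/IE1 ≈ 14.0, far larger than any earlier ratio.
That jump marks the point where a core electron is being removed. So the atom has 1 valence electron.
A main-group element with 1 valence electron is in group 1.

Group 1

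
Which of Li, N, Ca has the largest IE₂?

Li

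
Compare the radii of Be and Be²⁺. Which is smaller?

Be²⁺

Forming Be²⁺ removes 2 electrons from Be. Fewer electrons for the same nuclear charge means less shielding and a higher Z_eff on the remaining electrons, and for main-group metals the entire outer shell is lost.
A cation is smaller than its parent atom: Be²⁺ < Be.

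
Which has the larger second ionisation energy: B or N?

N

IE_2 is the cost of taking one more electron from the +1 cation: B⁺ still has 2 valence electrons; N⁺ still has 4 valence electrons.
All are still removing valence electrons, so compare the +1 ions as you would atoms: IE_2 generally rises across a period (higher Z_eff) and falls down a group (larger shell), subject to the usual subshell exceptions.
Valence configurations: B⁺ [He]2s², N⁺ [He]2s²2p².
The numbers (kJ/mol): B 2427, N 2856.
Overall IE_2 order: B < N.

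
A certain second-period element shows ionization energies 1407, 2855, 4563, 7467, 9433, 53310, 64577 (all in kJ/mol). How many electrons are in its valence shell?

5

Look for the largest jump between consecutive ionization energies: IE6/IE5 ≈ 5.7, far larger than any earlier ratio.
That jump marks the point where a core electron is being removed. So the atom has 5 valence electrons.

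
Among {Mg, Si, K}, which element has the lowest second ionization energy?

Mg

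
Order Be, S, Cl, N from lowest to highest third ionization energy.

S, Cl, N, Be

After 2 electrons have been removed, what remains? Be²⁺ is the bare [He] core; S²⁺ still has 4 valence electrons; Cl²⁺ still has 5 valence electrons; N²⁺ still has 3 valence electrons.
Breaking into a closed-shell core is much more expensive than removing a leftover valence electron — Be has the largest IE_3 here.
Valence configurations: S²⁺ [Ne]3s²3p², Cl²⁺ [Ne]3s²3p³, N²⁺ [He]2s²2p¹.
Approximate IE_3 values (kJ/mol): Be 14849, S 3357, Cl 3822, N 4578.
So the third ionization energies run S < Cl < N < Be.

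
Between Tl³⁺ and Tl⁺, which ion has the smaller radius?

Both ions have Z = 81 protons, but Tl³⁺ has lost more electrons, so its remaining electrons feel a larger effective nuclear charge per electron and are pulled in more tightly.
Higher positive charge → smaller ion, so Tl⁺ > Tl³⁺.

Tl³⁺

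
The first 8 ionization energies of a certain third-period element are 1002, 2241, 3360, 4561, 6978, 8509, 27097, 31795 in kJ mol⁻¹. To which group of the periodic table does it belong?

Look for the largest jump between consecutive ionization energies: IE7/IE6 ≈ 3.2, far larger than any earlier ratio.
That jump marks the point where a core electron is being removed. So the atom has 6 valence electrons.
A main-group element with 6 valence electrons is in group 16.

Group 16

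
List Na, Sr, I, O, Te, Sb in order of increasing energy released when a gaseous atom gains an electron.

O is in period 2, group 16; Na is in period 3, group 1; Sr is in period 5, group 2; Sb is in period 5, group 15; Te is in period 5, group 16; I is in period 5, group 17.
Electron affinity generally becomes more exothermic across a period toward the halogens and less exothermic down a group.
Here both period and group differ, so the two effects have to be weighed against each other.
Na > Sr: period and group pull opposite ways; the down-group shift dominates (53 vs 5 kJ/mol).
Sb > Na: period and group pull opposite ways; the across-period shift dominates (103 vs 53 kJ/mol).
O > Sb: both effects reinforce here, so O is clearly the higher of the two.
Te > O: this pair runs against the simple trend — see the exception note.
I > Te: both are in period 5; the period trend gives I the larger value.
Note the exception: Te has a higher electron affinity than O, contrary to the simple trend — O's compact 2p subshell gives strong electron–electron repulsion on the added electron.
Tabulated electron affinity (kJ/mol): O 141, Na 53, Sr 5, Sb 103, Te 190, I 295.
So from lowest to highest: Sr < Na < Sb < O < Te < I.

Sr < Na < Sb < O < Te < I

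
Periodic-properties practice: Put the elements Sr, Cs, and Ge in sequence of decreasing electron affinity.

Ge > Cs > Sr

Ge is in period 4, group 14; Sr is in period 5, group 2; Cs is in period 6, group 1.
EA tends to increase across a period and decrease down a group, though the pattern is less regular than for IE or radius.
Neither a single period nor a single group — weigh both effects.
Cs > Sr: this pair runs against the simple trend — see the exception note.
Ge > Cs: both effects reinforce here, so Ge is clearly the higher of the two.
Note the exception: Cs has a higher electron affinity than Sr, contrary to the simple trend — adding an electron to Sr (ns²) has to open a new, higher-energy np subshell, which is unfavourable.
For reference (kJ/mol): Ge 119, Sr 5, Cs 46.
So from highest to lowest: Ge > Cs > Sr.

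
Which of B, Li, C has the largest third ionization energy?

Li

The third ionization energy removes an electron from the +2 ion. For each element: B²⁺ still has 1 valence electron; Li²⁺ is already 1 electron into the core; C²⁺ still has 2 valence electrons.
Breaking into a closed-shell core is much more expensive than removing a leftover valence electron — Li has the largest IE_3 here.
Valence configurations: B²⁺ [He]2s¹, C²⁺ [He]2s².
Approximate IE_3 values (kJ/mol): B 3660, Li 11815, C 4620.
So the third ionization energies run B < C < Li.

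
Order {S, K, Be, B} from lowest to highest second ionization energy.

Consider each +1 ion: S⁺ still has 5 valence electrons; K⁺ is the bare [Ar] core; Be⁺ still has 1 valence electron; B⁺ still has 2 valence electrons.
Breaking into a closed-shell core is much more expensive than removing a leftover valence electron — K has the largest IE_2 here.
Valence configurations: S⁺ [Ne]3s²3p³, Be⁺ [He]2s¹, B⁺ [He]2s².
Approximate IE_2 values (kJ/mol): S 2252, K 3052, Be 1757, B 2427.
Putting it together, IE_2: Be < S < B < K.

Be, S, B, K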